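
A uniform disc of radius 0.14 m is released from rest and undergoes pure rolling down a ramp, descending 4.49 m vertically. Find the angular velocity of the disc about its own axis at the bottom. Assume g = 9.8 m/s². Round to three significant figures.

ω ≈ 54.7 rad/s

With I = (1/2)MR², the ratio k = I/(MR²) is 0.5.
Pure rolling means v = ωR; then KE = ½Mv² + ½I(v/R)² = ½(1+k)Mv² = (3/4)Mv².
Energy conservation Mgh = ½(1+k)Mv² gives v = √(2gh/(1+k)) = √(2 × 9.8 × 4.49 / 1.5) = 7.66 m/s.
Then ω = v/R = 7.66 / 0.14 ≈ 54.7 rad/s.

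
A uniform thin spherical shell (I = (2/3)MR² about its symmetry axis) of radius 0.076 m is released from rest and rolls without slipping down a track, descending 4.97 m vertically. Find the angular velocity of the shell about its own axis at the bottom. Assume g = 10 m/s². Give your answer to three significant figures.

Here I = (2/3)MR², so the shape factor k = I/(MR²) = 2/3.
Pure rolling means v = ωR; then KE = ½Mv² + ½I(v/R)² = ½(1+k)Mv² = (5/6)Mv².
Energy conservation Mgh = ½(1+k)Mv² gives v = √(2gh/(1+k)) = √(2 × 10 × 4.97 / 1.667) = 7.723 m/s.
Then ω = v/R = 7.723 / 0.076 ≈ 102 rad/s.

ω ≈ 102 rad/s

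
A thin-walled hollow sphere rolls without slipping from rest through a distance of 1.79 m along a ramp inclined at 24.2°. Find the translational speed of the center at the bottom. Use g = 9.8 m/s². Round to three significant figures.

With I = (2/3)MR², the ratio k = I/(MR²) is 2/3.
The rolling condition ω = v/R makes the rotational term ½I(v/R)² = ½kMv², so KE_total = ½(1+k)Mv² = (5/6)Mv².
The vertical drop is h = L sinθ = 1.79 × sin24.2° = 0.7338 m.
Setting Mgh = (5/6)Mv² gives v = √(2gh/(1+k)) = √(2·9.8·0.7338/1.667) ≈ 2.94 m/s.

v ≈ 2.94 m/s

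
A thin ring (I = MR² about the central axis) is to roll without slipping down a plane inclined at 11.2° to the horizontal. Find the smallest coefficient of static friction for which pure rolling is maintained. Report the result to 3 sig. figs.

μ_min ≈ 0.0990

The moment of inertia is MR², giving k ≡ I/(MR²) = 1.
Newton's second law down the slope: Mg sinθ − f = Ma. The torque equation fR = Iα (with α = a/R) gives f = kMa.
These give a = g sinθ/(1+k) and the required friction f = kMg sinθ/(1+k).
With N = Mg cosθ, the no-slip condition f ≤ μN gives μ_min = f/N = k tanθ/(1+k).
μ_min = 1 × tan11.2° / 2 ≈ 0.0990.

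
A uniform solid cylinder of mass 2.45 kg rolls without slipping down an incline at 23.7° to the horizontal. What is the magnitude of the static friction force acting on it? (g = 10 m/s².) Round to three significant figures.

With I = (1/2)MR², the ratio k = I/(MR²) is 0.5.
Along the incline Mg sinθ − f = Ma, and torque about the center fR = Iα = kMR²(a/R) gives f = kMa.
Combining, a = g sinθ/(1+k) and f = kMa = kMg sinθ/(1+k).
f = 0.5 × 2.45 × 10 × sin23.7° / 1.5 ≈ 3.28 N.

f ≈ 3.28 N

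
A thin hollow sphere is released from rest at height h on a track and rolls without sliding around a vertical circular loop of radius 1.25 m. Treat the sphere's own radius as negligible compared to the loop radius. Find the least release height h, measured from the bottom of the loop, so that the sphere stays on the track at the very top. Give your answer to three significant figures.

The moment of inertia is (2/3)MR², giving k ≡ I/(MR²) = 2/3.
At the top, contact is just lost when gravity alone supplies the centripetal force: Mg = Mv_top²/r, i.e. v_top² = gr.
With ω = v/R, the kinetic energy at speed v is ½(1+k)Mv² = (5/6)Mv².
Energy conservation from release (height h) to the top (height 2r): Mgh = Mg(2r) + (5/6)M·gr.
Thus h_min = 2r + (1+k)r/2 = r(2 + 1.667/2) = 1.25 × 2.833 ≈ 3.54 m.

h_min ≈ 3.54 m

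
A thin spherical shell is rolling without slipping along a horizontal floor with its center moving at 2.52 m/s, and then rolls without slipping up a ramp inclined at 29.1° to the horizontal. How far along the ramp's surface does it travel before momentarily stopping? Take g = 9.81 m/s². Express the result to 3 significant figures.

d ≈ 1.11 m

For this body I = (2/3)MR², i.e. k = I/(MR²) = 2/3.
Since it rolls without slipping, ω = v/R and KE = ½Mv² + ½Iω² = ½(1+k)Mv² = (5/6)Mv².
Setting this equal to Mgh gives the vertical rise h = (1+k)v₀²/(2g) = 1.667×2.52²/(2×9.81) = 0.5394 m.
Along the incline, d = h/sinθ = 0.5394/sin29.1° ≈ 1.11 m.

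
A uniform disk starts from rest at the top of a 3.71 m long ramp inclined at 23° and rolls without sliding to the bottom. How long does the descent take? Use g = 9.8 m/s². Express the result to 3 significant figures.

For this body I = (1/2)MR², i.e. k = I/(MR²) = 0.5.
Translational: Mg sinθ − f = Ma. Rotational about the CM: fR = Iα = kMRa, so f = kMa.
Hence a = g sinθ/(1+k) = 9.8×sin23°/1.5 = 2.553 m/s².
With constant a from rest, t = √(2L/a) = √(2·3.71/2.553) ≈ 1.70 s.

t ≈ 1.70 s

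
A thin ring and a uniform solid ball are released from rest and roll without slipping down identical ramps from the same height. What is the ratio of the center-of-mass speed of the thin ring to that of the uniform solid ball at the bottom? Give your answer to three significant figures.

v_ratio ≈ 0.837

Each satisfies Mgh = ½(1+k)Mv² with k = I/(MR²), so v ∝ 1/√(1+k).
For the thin ring k = 1; for the uniform solid ball k = 0.4.
v₁/v₂ = √((1+k₂)/(1+k₁)) = √(1.4/2) ≈ 0.837.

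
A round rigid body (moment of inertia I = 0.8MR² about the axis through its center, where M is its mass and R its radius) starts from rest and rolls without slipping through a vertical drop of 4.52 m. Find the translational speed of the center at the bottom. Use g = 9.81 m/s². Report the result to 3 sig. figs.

v ≈ 7.02 m/s

The moment of inertia is 0.8MR², giving k ≡ I/(MR²) = 0.8.
The rolling condition ω = v/R makes the rotational term ½I(v/R)² = ½kMv², so KE_total = ½(1+k)Mv² = (9/10)Mv².
Energy conservation: Mgh = (9/10)Mv², so v = √(2gh/(1+k)) = √(2 × 9.81 × 4.52 / 1.8) ≈ 7.02 m/s.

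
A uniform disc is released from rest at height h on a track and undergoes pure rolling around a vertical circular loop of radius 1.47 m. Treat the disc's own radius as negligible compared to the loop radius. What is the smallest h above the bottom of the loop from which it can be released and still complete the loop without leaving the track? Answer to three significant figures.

h_min ≈ 4.04 m

The moment of inertia is (1/2)MR², giving k ≡ I/(MR²) = 0.5.
At the top, contact is just lost when gravity alone supplies the centripetal force: Mg = Mv_top²/r, i.e. v_top² = gr.
With ω = v/R, the kinetic energy at speed v is ½(1+k)Mv² = (3/4)Mv².
Energy conservation from release (height h) to the top (height 2r): Mgh = Mg(2r) + (3/4)M·gr.
Thus h_min = 2r + (1+k)r/2 = r(2 + 1.5/2) = 1.47 × 2.75 ≈ 4.04 m.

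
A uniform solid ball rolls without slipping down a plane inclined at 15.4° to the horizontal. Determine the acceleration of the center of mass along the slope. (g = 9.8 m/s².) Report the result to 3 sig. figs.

a ≈ 1.86 m/s²

With I = (2/5)MR², the ratio k = I/(MR²) is 0.4.
Newton's second law down the slope: Mg sinθ − f = Ma. The torque equation fR = Iα (with α = a/R) gives f = kMa.
Eliminating f: Mg sinθ = (1+k)Ma, so a = g sinθ/(1+k) = 9.8 × sin15.4° / 1.4 ≈ 1.86 m/s².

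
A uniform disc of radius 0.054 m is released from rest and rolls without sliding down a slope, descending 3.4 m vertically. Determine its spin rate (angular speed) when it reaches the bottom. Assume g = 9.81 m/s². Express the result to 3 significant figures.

With I = (1/2)MR², the ratio k = I/(MR²) is 0.5.
Rolling without slipping gives ω = v/R, so the total kinetic energy is ½Mv² + ½Iω² = ½(1+k)Mv² = (3/4)Mv².
Energy conservation Mgh = ½(1+k)Mv² gives v = √(2gh/(1+k)) = √(2 × 9.81 × 3.4 / 1.5) = 6.669 m/s.
The angular speed follows from ω = v/R = 6.669/0.054 ≈ 123 rad/s.

ω ≈ 123 rad/s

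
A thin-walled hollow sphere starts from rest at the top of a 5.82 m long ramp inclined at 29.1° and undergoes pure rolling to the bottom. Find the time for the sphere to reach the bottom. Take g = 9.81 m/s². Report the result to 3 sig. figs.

t ≈ 2.02 s

For this body I = (2/3)MR², i.e. k = I/(MR²) = 2/3.
Newton's second law down the slope: Mg sinθ − f = Ma. The torque equation fR = Iα (with α = a/R) gives f = kMa.
Hence a = g sinθ/(1+k) = 9.81×sin29.1°/1.667 = 2.863 m/s².
With constant a from rest, t = √(2L/a) = √(2·5.82/2.863) ≈ 2.02 s.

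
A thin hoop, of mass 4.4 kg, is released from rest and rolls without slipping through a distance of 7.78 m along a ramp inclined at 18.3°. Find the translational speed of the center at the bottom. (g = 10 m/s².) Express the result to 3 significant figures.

The moment of inertia is MR², giving k ≡ I/(MR²) = 1.
Pure rolling means v = ωR; then KE = ½Mv² + ½I(v/R)² = ½(1+k)Mv² = Mv².
The vertical drop is h = L sinθ = 7.78 × sin18.3° = 2.443 m.
Energy conservation: Mgh = Mv², so v = √(2gh/(1+k)) = √(2 × 10 × 2.443 / 2) ≈ 4.94 m/s.

v ≈ 4.94 m/s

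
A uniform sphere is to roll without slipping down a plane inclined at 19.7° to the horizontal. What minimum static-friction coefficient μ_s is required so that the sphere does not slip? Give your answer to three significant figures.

The moment of inertia is (2/5)MR², giving k ≡ I/(MR²) = 0.4.
Translational: Mg sinθ − f = Ma. Rotational about the CM: fR = Iα = kMRa, so f = kMa.
These give a = g sinθ/(1+k) and the required friction f = kMg sinθ/(1+k).
The normal force is N = Mg cosθ, so μ_min = f/N = k tanθ/(1+k).
μ_min = 0.4 × tan19.7° / 1.4 ≈ 0.102.

μ_min ≈ 0.102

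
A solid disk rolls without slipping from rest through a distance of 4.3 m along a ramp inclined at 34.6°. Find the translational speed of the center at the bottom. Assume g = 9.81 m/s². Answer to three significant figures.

The moment of inertia is (1/2)MR², giving k ≡ I/(MR²) = 0.5.
The rolling condition ω = v/R makes the rotational term ½I(v/R)² = ½kMv², so KE_total = ½(1+k)Mv² = (3/4)Mv².
The vertical drop is h = L sinθ = 4.3 × sin34.6° = 2.442 m.
Energy conservation: Mgh = (3/4)Mv², so v = √(2gh/(1+k)) = √(2 × 9.81 × 2.442 / 1.5) ≈ 5.65 m/s.

v ≈ 5.65 m/s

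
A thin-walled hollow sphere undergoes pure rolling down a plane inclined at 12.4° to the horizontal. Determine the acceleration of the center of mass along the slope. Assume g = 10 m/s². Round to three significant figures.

a ≈ 1.29 m/s²

Here I = (2/3)MR², so the shape factor k = I/(MR²) = 2/3.
Along the incline Mg sinθ − f = Ma, and torque about the center fR = Iα = kMR²(a/R) gives f = kMa.
Eliminating f: Mg sinθ = (1+k)Ma, so a = g sinθ/(1+k) = 10 × sin12.4° / 1.667 ≈ 1.29 m/s².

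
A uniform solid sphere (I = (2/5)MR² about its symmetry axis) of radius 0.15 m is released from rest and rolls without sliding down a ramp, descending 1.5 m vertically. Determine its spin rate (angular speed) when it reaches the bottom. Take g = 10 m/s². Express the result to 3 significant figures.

ω ≈ 30.9 rad/s

With I = (2/5)MR², the ratio k = I/(MR²) is 0.4.
The rolling condition ω = v/R makes the rotational term ½I(v/R)² = ½kMv², so KE_total = ½(1+k)Mv² = (7/10)Mv².
Energy conservation Mgh = ½(1+k)Mv² gives v = √(2gh/(1+k)) = √(2 × 10 × 1.5 / 1.4) = 4.629 m/s.
Then ω = v/R = 4.629 / 0.15 ≈ 30.9 rad/s.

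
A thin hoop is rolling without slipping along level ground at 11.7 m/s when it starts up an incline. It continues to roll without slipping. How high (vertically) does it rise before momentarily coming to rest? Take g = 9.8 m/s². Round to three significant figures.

The moment of inertia is MR², giving k ≡ I/(MR²) = 1.
Pure rolling means v = ωR; then KE = ½Mv² + ½I(v/R)² = ½(1+k)Mv² = Mv².
All of this converts to potential energy at the highest point: Mv₀² = Mgh.
Thus h = (1+k)v₀²/(2g) = 2 × 11.7² / (2 × 9.8) ≈ 14.0 m.

h ≈ 14.0 m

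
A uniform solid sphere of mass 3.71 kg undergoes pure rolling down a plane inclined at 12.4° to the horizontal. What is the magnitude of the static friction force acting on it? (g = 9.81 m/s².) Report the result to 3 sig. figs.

f ≈ 2.23 N

With I = (2/5)MR², the ratio k = I/(MR²) is 0.4.
Translational: Mg sinθ − f = Ma. Rotational about the CM: fR = Iα = kMRa, so f = kMa.
Combining, a = g sinθ/(1+k) and f = kMa = kMg sinθ/(1+k).
f = 0.4 × 3.71 × 9.81 × sin12.4° / 1.4 ≈ 2.23 N.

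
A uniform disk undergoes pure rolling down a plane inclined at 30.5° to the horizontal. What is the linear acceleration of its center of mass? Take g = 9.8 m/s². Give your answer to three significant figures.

a ≈ 3.32 m/s²

With I = (1/2)MR², the ratio k = I/(MR²) is 0.5.
Along the incline Mg sinθ − f = Ma, and torque about the center fR = Iα = kMR²(a/R) gives f = kMa.
Eliminating f: Mg sinθ = (1+k)Ma, so a = g sinθ/(1+k) = 9.8 × sin30.5° / 1.5 ≈ 3.32 m/s².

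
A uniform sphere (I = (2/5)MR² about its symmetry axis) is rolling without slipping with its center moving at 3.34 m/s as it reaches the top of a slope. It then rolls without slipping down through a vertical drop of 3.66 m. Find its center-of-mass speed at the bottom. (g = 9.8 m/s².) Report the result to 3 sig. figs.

The moment of inertia is (2/5)MR², giving k ≡ I/(MR²) = 0.4.
The rolling condition ω = v/R makes the rotational term ½I(v/R)² = ½kMv², so KE_total = ½(1+k)Mv² = (7/10)Mv².
Conserving energy between top and bottom: (7/10)Mv² = (7/10)Mv₀² + Mgh, hence v² = v₀² + 2gh/(1+k).
v = √(3.34² + 2×9.8×3.66/1.4) = √62.4 ≈ 7.90 m/s.

v ≈ 7.90 m/s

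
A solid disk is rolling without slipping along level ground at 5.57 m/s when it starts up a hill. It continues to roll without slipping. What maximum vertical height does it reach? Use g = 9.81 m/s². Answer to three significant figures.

With I = (1/2)MR², the ratio k = I/(MR²) is 0.5.
Since it rolls without slipping, ω = v/R and KE = ½Mv² + ½Iω² = ½(1+k)Mv² = (3/4)Mv².
At the top the kinetic energy is zero, so (3/4)Mv₀² = Mgh.
Thus h = (1+k)v₀²/(2g) = 1.5 × 5.57² / (2 × 9.81) ≈ 2.37 m.

h ≈ 2.37 m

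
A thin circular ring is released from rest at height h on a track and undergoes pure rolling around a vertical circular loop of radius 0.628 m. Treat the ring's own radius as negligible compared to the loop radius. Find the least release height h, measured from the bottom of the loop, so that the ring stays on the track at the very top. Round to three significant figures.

With I = MR², the ratio k = I/(MR²) is 1.
At the top of the loop, the minimum-contact condition is Mg = Mv_top²/r, so v_top² = gr.
With ω = v/R, the kinetic energy at speed v is ½(1+k)Mv² = Mv².
Energy conservation from release (height h) to the top (height 2r): Mgh = Mg(2r) + M·gr.
Thus h_min = 2r + (1+k)r/2 = r(2 + 2/2) = 0.628 × 3 ≈ 1.88 m.

h_min ≈ 1.88 m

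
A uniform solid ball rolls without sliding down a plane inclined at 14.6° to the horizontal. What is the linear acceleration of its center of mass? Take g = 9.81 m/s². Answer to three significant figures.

a ≈ 1.77 m/s²

The moment of inertia is (2/5)MR², giving k ≡ I/(MR²) = 0.4.
Along the incline Mg sinθ − f = Ma, and torque about the center fR = Iα = kMR²(a/R) gives f = kMa.
Eliminating f: Mg sinθ = (1+k)Ma, so a = g sinθ/(1+k) = 9.81 × sin14.6° / 1.4 ≈ 1.77 m/s².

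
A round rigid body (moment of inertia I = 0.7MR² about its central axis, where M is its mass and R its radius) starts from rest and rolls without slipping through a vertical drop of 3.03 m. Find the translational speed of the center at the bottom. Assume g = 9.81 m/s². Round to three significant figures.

Here I = 0.7MR², so the shape factor k = I/(MR²) = 0.7.
Rolling without slipping gives ω = v/R, so the total kinetic energy is ½Mv² + ½Iω² = ½(1+k)Mv² = (17/20)Mv².
Energy conservation: Mgh = (17/20)Mv², so v = √(2gh/(1+k)) = √(2 × 9.81 × 3.03 / 1.7) ≈ 5.91 m/s.

v ≈ 5.91 m/s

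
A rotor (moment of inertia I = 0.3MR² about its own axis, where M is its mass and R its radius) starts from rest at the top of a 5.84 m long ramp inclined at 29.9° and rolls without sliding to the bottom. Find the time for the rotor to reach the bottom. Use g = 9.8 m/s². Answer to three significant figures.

t ≈ 1.76 s

The moment of inertia is 0.3MR², giving k ≡ I/(MR²) = 0.3.
Translational: Mg sinθ − f = Ma. Rotational about the CM: fR = Iα = kMRa, so f = kMa.
Hence a = g sinθ/(1+k) = 9.8×sin29.9°/1.3 = 3.758 m/s².
Starting from rest, L = ½at², so t = √(2L/a) = √(2×5.84/3.758) ≈ 1.76 s.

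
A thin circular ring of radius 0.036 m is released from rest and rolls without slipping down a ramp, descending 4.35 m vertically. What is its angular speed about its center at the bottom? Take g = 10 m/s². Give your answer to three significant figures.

ω ≈ 183 rad/s

With I = MR², the ratio k = I/(MR²) is 1.
Since it rolls without slipping, ω = v/R and KE = ½Mv² + ½Iω² = ½(1+k)Mv² = Mv².
Energy conservation Mgh = ½(1+k)Mv² gives v = √(2gh/(1+k)) = √(2 × 10 × 4.35 / 2) = 6.595 m/s.
The angular speed follows from ω = v/R = 6.595/0.036 ≈ 183 rad/s.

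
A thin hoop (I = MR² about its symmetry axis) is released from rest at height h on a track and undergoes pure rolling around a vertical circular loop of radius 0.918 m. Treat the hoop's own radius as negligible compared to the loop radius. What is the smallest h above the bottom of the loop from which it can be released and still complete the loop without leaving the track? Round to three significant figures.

h_min ≈ 2.75 m

Here I = MR², so the shape factor k = I/(MR²) = 1.
At the top, contact is just lost when gravity alone supplies the centripetal force: Mg = Mv_top²/r, i.e. v_top² = gr.
With ω = v/R, the kinetic energy at speed v is ½(1+k)Mv² = Mv².
Energy conservation from release (height h) to the top (height 2r): Mgh = Mg(2r) + M·gr.
Thus h_min = 2r + (1+k)r/2 = r(2 + 2/2) = 0.918 × 3 ≈ 2.75 m.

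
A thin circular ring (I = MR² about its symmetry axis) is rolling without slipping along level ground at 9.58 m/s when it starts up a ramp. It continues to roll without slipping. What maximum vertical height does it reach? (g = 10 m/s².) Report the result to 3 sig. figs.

The moment of inertia is MR², giving k ≡ I/(MR²) = 1.
The rolling condition ω = v/R makes the rotational term ½I(v/R)² = ½kMv², so KE_total = ½(1+k)Mv² = Mv².
All of this converts to potential energy at the highest point: Mv₀² = Mgh.
Thus h = (1+k)v₀²/(2g) = 2 × 9.58² / (2 × 10) ≈ 9.18 m.

h ≈ 9.18 m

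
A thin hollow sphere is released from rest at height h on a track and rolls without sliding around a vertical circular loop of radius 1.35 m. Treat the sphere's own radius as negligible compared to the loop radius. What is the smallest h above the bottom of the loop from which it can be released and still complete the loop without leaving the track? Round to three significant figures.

With I = (2/3)MR², the ratio k = I/(MR²) is 2/3.
At the top of the loop, the minimum-contact condition is Mg = Mv_top²/r, so v_top² = gr.
With ω = v/R, the kinetic energy at speed v is ½(1+k)Mv² = (5/6)Mv².
Energy conservation from release (height h) to the top (height 2r): Mgh = Mg(2r) + (5/6)M·gr.
Thus h_min = 2r + (1+k)r/2 = r(2 + 1.667/2) = 1.35 × 2.833 ≈ 3.83 m.

h_min ≈ 3.83 m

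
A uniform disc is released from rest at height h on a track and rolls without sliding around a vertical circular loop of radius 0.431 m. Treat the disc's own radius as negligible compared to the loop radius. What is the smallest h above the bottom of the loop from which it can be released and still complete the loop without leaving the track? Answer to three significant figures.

For this body I = (1/2)MR², i.e. k = I/(MR²) = 0.5.
At the top of the loop, the minimum-contact condition is Mg = Mv_top²/r, so v_top² = gr.
With ω = v/R, the kinetic energy at speed v is ½(1+k)Mv² = (3/4)Mv².
Energy conservation from release (height h) to the top (height 2r): Mgh = Mg(2r) + (3/4)M·gr.
Thus h_min = 2r + (1+k)r/2 = r(2 + 1.5/2) = 0.431 × 2.75 ≈ 1.19 m.

h_min ≈ 1.19 m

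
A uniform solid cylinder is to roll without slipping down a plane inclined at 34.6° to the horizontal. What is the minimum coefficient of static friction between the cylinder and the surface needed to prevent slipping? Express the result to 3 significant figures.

With I = (1/2)MR², the ratio k = I/(MR²) is 0.5.
Translational: Mg sinθ − f = Ma. Rotational about the CM: fR = Iα = kMRa, so f = kMa.
These give a = g sinθ/(1+k) and the required friction f = kMg sinθ/(1+k).
With N = Mg cosθ, the no-slip condition f ≤ μN gives μ_min = f/N = k tanθ/(1+k).
μ_min = 0.5 × tan34.6° / 1.5 ≈ 0.230.

μ_min ≈ 0.230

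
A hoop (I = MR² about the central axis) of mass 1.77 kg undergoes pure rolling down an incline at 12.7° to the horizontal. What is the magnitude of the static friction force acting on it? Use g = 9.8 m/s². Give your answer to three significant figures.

f ≈ 1.91 N

The moment of inertia is MR², giving k ≡ I/(MR²) = 1.
Along the incline Mg sinθ − f = Ma, and torque about the center fR = Iα = kMR²(a/R) gives f = kMa.
Combining, a = g sinθ/(1+k) and f = kMa = kMg sinθ/(1+k).
f = 1 × 1.77 × 9.8 × sin12.7° / 2 ≈ 1.91 N.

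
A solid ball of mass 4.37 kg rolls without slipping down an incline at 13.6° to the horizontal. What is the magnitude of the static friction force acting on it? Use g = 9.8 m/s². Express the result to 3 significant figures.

The moment of inertia is (2/5)MR², giving k ≡ I/(MR²) = 0.4.
Translational: Mg sinθ − f = Ma. Rotational about the CM: fR = Iα = kMRa, so f = kMa.
Combining, a = g sinθ/(1+k) and f = kMa = kMg sinθ/(1+k).
f = 0.4 × 4.37 × 9.8 × sin13.6° / 1.4 ≈ 2.88 N.

f ≈ 2.88 N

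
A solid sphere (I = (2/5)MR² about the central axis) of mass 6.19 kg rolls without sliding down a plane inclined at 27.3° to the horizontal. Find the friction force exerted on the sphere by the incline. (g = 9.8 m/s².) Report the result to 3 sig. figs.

f ≈ 7.95 N

With I = (2/5)MR², the ratio k = I/(MR²) is 0.4.
Newton's second law down the slope: Mg sinθ − f = Ma. The torque equation fR = Iα (with α = a/R) gives f = kMa.
Combining, a = g sinθ/(1+k) and f = kMa = kMg sinθ/(1+k).
f = 0.4 × 6.19 × 9.8 × sin27.3° / 1.4 ≈ 7.95 N.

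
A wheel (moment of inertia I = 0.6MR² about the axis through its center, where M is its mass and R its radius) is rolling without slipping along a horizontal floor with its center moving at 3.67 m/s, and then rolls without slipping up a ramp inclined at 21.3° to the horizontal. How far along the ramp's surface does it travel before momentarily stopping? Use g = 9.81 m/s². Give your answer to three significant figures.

Here I = 0.6MR², so the shape factor k = I/(MR²) = 0.6.
Pure rolling means v = ωR; then KE = ½Mv² + ½I(v/R)² = ½(1+k)Mv² = (4/5)Mv².
Setting this equal to Mgh gives the vertical rise h = (1+k)v₀²/(2g) = 1.6×3.67²/(2×9.81) = 1.098 m.
The distance along the slope is d = h/sinθ = 1.098/sin21.3° ≈ 3.02 m.

d ≈ 3.02 m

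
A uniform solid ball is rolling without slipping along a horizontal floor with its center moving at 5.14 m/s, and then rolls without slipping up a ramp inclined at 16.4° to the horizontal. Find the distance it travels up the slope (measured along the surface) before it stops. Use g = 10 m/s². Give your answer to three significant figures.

d ≈ 6.55 m

Here I = (2/5)MR², so the shape factor k = I/(MR²) = 0.4.
Since it rolls without slipping, ω = v/R and KE = ½Mv² + ½Iω² = ½(1+k)Mv² = (7/10)Mv².
Setting this equal to Mgh gives the vertical rise h = (1+k)v₀²/(2g) = 1.4×5.14²/(2×10) = 1.849 m.
Along the incline, d = h/sinθ = 1.849/sin16.4° ≈ 6.55 m.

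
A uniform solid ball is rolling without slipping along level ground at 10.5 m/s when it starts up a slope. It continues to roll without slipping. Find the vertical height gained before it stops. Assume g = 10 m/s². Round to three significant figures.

With I = (2/5)MR², the ratio k = I/(MR²) is 0.4.
Pure rolling means v = ωR; then KE = ½Mv² + ½I(v/R)² = ½(1+k)Mv² = (7/10)Mv².
All of this converts to potential energy at the highest point: (7/10)Mv₀² = Mgh.
Thus h = (1+k)v₀²/(2g) = 1.4 × 10.5² / (2 × 10) ≈ 7.72 m.

h ≈ 7.72 m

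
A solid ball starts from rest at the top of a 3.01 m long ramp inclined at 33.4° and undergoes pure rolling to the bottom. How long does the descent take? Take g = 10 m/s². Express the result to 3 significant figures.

t ≈ 1.24 s

With I = (2/5)MR², the ratio k = I/(MR²) is 0.4.
Newton's second law down the slope: Mg sinθ − f = Ma. The torque equation fR = Iα (with α = a/R) gives f = kMa.
Hence a = g sinθ/(1+k) = 10×sin33.4°/1.4 = 3.932 m/s².
Starting from rest, L = ½at², so t = √(2L/a) = √(2×3.01/3.932) ≈ 1.24 s.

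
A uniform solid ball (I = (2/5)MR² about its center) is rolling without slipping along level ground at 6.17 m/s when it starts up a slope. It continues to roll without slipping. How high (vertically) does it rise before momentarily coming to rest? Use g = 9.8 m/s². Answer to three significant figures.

h ≈ 2.72 m

For this body I = (2/5)MR², i.e. k = I/(MR²) = 0.4.
Rolling without slipping gives ω = v/R, so the total kinetic energy is ½Mv² + ½Iω² = ½(1+k)Mv² = (7/10)Mv².
At the top the kinetic energy is zero, so (7/10)Mv₀² = Mgh.
Thus h = (1+k)v₀²/(2g) = 1.4 × 6.17² / (2 × 9.8) ≈ 2.72 m.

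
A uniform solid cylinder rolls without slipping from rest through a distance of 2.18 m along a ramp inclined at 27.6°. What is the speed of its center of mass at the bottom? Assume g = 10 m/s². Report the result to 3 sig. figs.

v ≈ 3.67 m/s

For this body I = (1/2)MR², i.e. k = I/(MR²) = 0.5.
Rolling without slipping gives ω = v/R, so the total kinetic energy is ½Mv² + ½Iω² = ½(1+k)Mv² = (3/4)Mv².
The vertical drop is h = L sinθ = 2.18 × sin27.6° = 1.01 m.
Setting Mgh = (3/4)Mv² gives v = √(2gh/(1+k)) = √(2·10·1.01/1.5) ≈ 3.67 m/s.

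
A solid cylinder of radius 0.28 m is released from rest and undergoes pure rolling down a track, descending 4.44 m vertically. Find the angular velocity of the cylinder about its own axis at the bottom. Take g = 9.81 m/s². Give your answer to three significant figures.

For this body I = (1/2)MR², i.e. k = I/(MR²) = 0.5.
Since it rolls without slipping, ω = v/R and KE = ½Mv² + ½Iω² = ½(1+k)Mv² = (3/4)Mv².
Energy conservation Mgh = ½(1+k)Mv² gives v = √(2gh/(1+k)) = √(2 × 9.81 × 4.44 / 1.5) = 7.621 m/s.
Then ω = v/R = 7.621 / 0.28 ≈ 27.2 rad/s.

ω ≈ 27.2 rad/s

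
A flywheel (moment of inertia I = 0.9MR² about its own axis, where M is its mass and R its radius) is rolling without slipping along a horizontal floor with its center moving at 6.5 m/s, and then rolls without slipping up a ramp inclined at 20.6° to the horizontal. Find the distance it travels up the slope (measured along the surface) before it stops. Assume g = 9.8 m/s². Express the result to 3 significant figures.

d ≈ 11.6 m

Here I = 0.9MR², so the shape factor k = I/(MR²) = 0.9.
Since it rolls without slipping, ω = v/R and KE = ½Mv² + ½Iω² = ½(1+k)Mv² = (19/20)Mv².
Setting this equal to Mgh gives the vertical rise h = (1+k)v₀²/(2g) = 1.9×6.5²/(2×9.8) = 4.096 m.
Along the incline, d = h/sinθ = 4.096/sin20.6° ≈ 11.6 m.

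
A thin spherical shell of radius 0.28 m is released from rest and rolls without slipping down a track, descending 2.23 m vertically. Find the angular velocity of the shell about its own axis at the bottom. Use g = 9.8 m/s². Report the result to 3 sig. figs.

ω ≈ 18.3 rad/s

For this body I = (2/3)MR², i.e. k = I/(MR²) = 2/3.
Since it rolls without slipping, ω = v/R and KE = ½Mv² + ½Iω² = ½(1+k)Mv² = (5/6)Mv².
Energy conservation Mgh = ½(1+k)Mv² gives v = √(2gh/(1+k)) = √(2 × 9.8 × 2.23 / 1.667) = 5.121 m/s.
The angular speed follows from ω = v/R = 5.121/0.28 ≈ 18.3 rad/s.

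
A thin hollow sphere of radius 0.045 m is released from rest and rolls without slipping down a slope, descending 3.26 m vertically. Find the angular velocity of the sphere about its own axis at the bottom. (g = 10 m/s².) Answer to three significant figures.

With I = (2/3)MR², the ratio k = I/(MR²) is 2/3.
Rolling without slipping gives ω = v/R, so the total kinetic energy is ½Mv² + ½Iω² = ½(1+k)Mv² = (5/6)Mv².
Energy conservation Mgh = ½(1+k)Mv² gives v = √(2gh/(1+k)) = √(2 × 10 × 3.26 / 1.667) = 6.255 m/s.
The angular speed follows from ω = v/R = 6.255/0.045 ≈ 139 rad/s.

ω ≈ 139 rad/s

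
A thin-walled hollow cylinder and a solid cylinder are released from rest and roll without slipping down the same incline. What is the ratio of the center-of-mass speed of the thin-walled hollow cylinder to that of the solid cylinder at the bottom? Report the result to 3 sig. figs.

Each satisfies Mgh = ½(1+k)Mv² with k = I/(MR²), so v ∝ 1/√(1+k).
For the thin-walled hollow cylinder k = 1; for the solid cylinder k = 0.5.
v₁/v₂ = √((1+k₂)/(1+k₁)) = √(1.5/2) ≈ 0.866.

v_ratio ≈ 0.866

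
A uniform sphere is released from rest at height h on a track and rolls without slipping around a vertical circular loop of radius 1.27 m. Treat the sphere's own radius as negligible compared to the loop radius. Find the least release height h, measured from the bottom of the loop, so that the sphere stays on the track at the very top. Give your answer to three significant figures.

h_min ≈ 3.43 m

With I = (2/5)MR², the ratio k = I/(MR²) is 0.4.
At the top of the loop, the minimum-contact condition is Mg = Mv_top²/r, so v_top² = gr.
With ω = v/R, the kinetic energy at speed v is ½(1+k)Mv² = (7/10)Mv².
Energy conservation from release (height h) to the top (height 2r): Mgh = Mg(2r) + (7/10)M·gr.
Thus h_min = 2r + (1+k)r/2 = r(2 + 1.4/2) = 1.27 × 2.7 ≈ 3.43 m.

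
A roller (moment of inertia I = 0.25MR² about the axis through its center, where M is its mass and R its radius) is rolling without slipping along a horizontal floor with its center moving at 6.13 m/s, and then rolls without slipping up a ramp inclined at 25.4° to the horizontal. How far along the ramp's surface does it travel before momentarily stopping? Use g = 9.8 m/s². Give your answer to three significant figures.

The moment of inertia is 0.25MR², giving k ≡ I/(MR²) = 0.25.
Since it rolls without slipping, ω = v/R and KE = ½Mv² + ½Iω² = ½(1+k)Mv² = (5/8)Mv².
Setting this equal to Mgh gives the vertical rise h = (1+k)v₀²/(2g) = 1.25×6.13²/(2×9.8) = 2.396 m.
The distance along the slope is d = h/sinθ = 2.396/sin25.4° ≈ 5.59 m.

d ≈ 5.59 m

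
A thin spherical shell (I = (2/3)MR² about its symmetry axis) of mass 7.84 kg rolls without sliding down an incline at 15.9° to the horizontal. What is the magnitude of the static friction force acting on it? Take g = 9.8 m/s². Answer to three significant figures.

f ≈ 8.42 N

For this body I = (2/3)MR², i.e. k = I/(MR²) = 2/3.
Newton's second law down the slope: Mg sinθ − f = Ma. The torque equation fR = Iα (with α = a/R) gives f = kMa.
Combining, a = g sinθ/(1+k) and f = kMa = kMg sinθ/(1+k).
f = (2/3) × 7.84 × 9.8 × sin15.9° / 1.667 ≈ 8.42 N.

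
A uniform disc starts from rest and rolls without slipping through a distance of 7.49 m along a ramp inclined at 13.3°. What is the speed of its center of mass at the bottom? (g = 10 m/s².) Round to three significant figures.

With I = (1/2)MR², the ratio k = I/(MR²) is 0.5.
The rolling condition ω = v/R makes the rotational term ½I(v/R)² = ½kMv², so KE_total = ½(1+k)Mv² = (3/4)Mv².
The vertical drop is h = L sinθ = 7.49 × sin13.3° = 1.723 m.
Setting Mgh = (3/4)Mv² gives v = √(2gh/(1+k)) = √(2·10·1.723/1.5) ≈ 4.79 m/s.

v ≈ 4.79 m/s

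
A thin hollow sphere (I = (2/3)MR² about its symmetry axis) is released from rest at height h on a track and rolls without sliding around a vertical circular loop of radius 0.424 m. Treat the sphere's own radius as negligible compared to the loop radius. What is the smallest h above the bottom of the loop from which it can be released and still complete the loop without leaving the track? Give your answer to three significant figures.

h_min ≈ 1.20 m

For this body I = (2/3)MR², i.e. k = I/(MR²) = 2/3.
At the top of the loop, the minimum-contact condition is Mg = Mv_top²/r, so v_top² = gr.
With ω = v/R, the kinetic energy at speed v is ½(1+k)Mv² = (5/6)Mv².
Energy conservation from release (height h) to the top (height 2r): Mgh = Mg(2r) + (5/6)M·gr.
Thus h_min = 2r + (1+k)r/2 = r(2 + 1.667/2) = 0.424 × 2.833 ≈ 1.20 m.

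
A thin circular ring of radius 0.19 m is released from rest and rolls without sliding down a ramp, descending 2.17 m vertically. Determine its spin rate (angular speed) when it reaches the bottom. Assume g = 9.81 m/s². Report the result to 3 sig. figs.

The moment of inertia is MR², giving k ≡ I/(MR²) = 1.
Since it rolls without slipping, ω = v/R and KE = ½Mv² + ½Iω² = ½(1+k)Mv² = Mv².
Energy conservation Mgh = ½(1+k)Mv² gives v = √(2gh/(1+k)) = √(2 × 9.81 × 2.17 / 2) = 4.614 m/s.
The angular speed follows from ω = v/R = 4.614/0.19 ≈ 24.3 rad/s.

ω ≈ 24.3 rad/s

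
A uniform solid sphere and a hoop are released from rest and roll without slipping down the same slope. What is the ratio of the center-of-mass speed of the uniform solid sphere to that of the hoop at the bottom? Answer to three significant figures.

v_ratio ≈ 1.20

Each satisfies Mgh = ½(1+k)Mv² with k = I/(MR²), so v ∝ 1/√(1+k).
For the uniform solid sphere k = 0.4; for the hoop k = 1.
v₁/v₂ = √((1+k₂)/(1+k₁)) = √(2/1.4) ≈ 1.20.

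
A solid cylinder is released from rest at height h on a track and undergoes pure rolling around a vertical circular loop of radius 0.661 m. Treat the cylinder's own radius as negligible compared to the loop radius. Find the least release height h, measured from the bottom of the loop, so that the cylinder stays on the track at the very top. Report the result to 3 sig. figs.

h_min ≈ 1.82 m

The moment of inertia is (1/2)MR², giving k ≡ I/(MR²) = 0.5.
At the top, contact is just lost when gravity alone supplies the centripetal force: Mg = Mv_top²/r, i.e. v_top² = gr.
With ω = v/R, the kinetic energy at speed v is ½(1+k)Mv² = (3/4)Mv².
Energy conservation from release (height h) to the top (height 2r): Mgh = Mg(2r) + (3/4)M·gr.
Thus h_min = 2r + (1+k)r/2 = r(2 + 1.5/2) = 0.661 × 2.75 ≈ 1.82 m.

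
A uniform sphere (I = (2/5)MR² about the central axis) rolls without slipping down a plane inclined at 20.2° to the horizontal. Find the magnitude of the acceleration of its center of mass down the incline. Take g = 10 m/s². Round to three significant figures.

Here I = (2/5)MR², so the shape factor k = I/(MR²) = 0.4.
Translational: Mg sinθ − f = Ma. Rotational about the CM: fR = Iα = kMRa, so f = kMa.
Eliminating f: Mg sinθ = (1+k)Ma, so a = g sinθ/(1+k) = 10 × sin20.2° / 1.4 ≈ 2.47 m/s².

a ≈ 2.47 m/s²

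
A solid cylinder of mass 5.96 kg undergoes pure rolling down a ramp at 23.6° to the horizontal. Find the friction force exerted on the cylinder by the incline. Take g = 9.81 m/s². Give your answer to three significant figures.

Here I = (1/2)MR², so the shape factor k = I/(MR²) = 0.5.
Translational: Mg sinθ − f = Ma. Rotational about the CM: fR = Iα = kMRa, so f = kMa.
Combining, a = g sinθ/(1+k) and f = kMa = kMg sinθ/(1+k).
f = 0.5 × 5.96 × 9.81 × sin23.6° / 1.5 ≈ 7.80 N.

f ≈ 7.80 N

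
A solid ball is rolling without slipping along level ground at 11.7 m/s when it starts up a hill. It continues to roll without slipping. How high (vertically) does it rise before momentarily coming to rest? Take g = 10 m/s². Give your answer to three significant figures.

h ≈ 9.58 m

For this body I = (2/5)MR², i.e. k = I/(MR²) = 0.4.
Pure rolling means v = ωR; then KE = ½Mv² + ½I(v/R)² = ½(1+k)Mv² = (7/10)Mv².
At the top the kinetic energy is zero, so (7/10)Mv₀² = Mgh.
Thus h = (1+k)v₀²/(2g) = 1.4 × 11.7² / (2 × 10) ≈ 9.58 m.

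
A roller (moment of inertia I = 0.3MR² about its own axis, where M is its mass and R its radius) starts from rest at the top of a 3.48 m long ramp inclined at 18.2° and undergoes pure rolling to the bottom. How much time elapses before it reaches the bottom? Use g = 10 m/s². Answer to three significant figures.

t ≈ 1.70 s

The moment of inertia is 0.3MR², giving k ≡ I/(MR²) = 0.3.
Along the incline Mg sinθ − f = Ma, and torque about the center fR = Iα = kMR²(a/R) gives f = kMa.
Hence a = g sinθ/(1+k) = 10×sin18.2°/1.3 = 2.403 m/s².
Starting from rest, L = ½at², so t = √(2L/a) = √(2×3.48/2.403) ≈ 1.70 s.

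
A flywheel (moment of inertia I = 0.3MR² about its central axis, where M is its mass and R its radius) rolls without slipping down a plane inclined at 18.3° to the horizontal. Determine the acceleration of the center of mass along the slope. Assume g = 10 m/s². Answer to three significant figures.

a ≈ 2.42 m/s²

The moment of inertia is 0.3MR², giving k ≡ I/(MR²) = 0.3.
Along the incline Mg sinθ − f = Ma, and torque about the center fR = Iα = kMR²(a/R) gives f = kMa.
Eliminating f: Mg sinθ = (1+k)Ma, so a = g sinθ/(1+k) = 10 × sin18.3° / 1.3 ≈ 2.42 m/s².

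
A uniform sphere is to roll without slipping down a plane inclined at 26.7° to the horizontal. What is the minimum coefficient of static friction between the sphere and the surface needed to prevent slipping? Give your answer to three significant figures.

μ_min ≈ 0.144

With I = (2/5)MR², the ratio k = I/(MR²) is 0.4.
Newton's second law down the slope: Mg sinθ − f = Ma. The torque equation fR = Iα (with α = a/R) gives f = kMa.
These give a = g sinθ/(1+k) and the required friction f = kMg sinθ/(1+k).
With N = Mg cosθ, the no-slip condition f ≤ μN gives μ_min = f/N = k tanθ/(1+k).
μ_min = 0.4 × tan26.7° / 1.4 ≈ 0.144.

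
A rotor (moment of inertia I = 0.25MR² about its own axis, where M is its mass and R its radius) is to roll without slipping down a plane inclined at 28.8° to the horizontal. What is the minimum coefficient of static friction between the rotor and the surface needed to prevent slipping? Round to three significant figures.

μ_min ≈ 0.110

The moment of inertia is 0.25MR², giving k ≡ I/(MR²) = 0.25.
Translational: Mg sinθ − f = Ma. Rotational about the CM: fR = Iα = kMRa, so f = kMa.
These give a = g sinθ/(1+k) and the required friction f = kMg sinθ/(1+k).
The normal force is N = Mg cosθ, so μ_min = f/N = k tanθ/(1+k).
μ_min = 0.25 × tan28.8° / 1.25 ≈ 0.110.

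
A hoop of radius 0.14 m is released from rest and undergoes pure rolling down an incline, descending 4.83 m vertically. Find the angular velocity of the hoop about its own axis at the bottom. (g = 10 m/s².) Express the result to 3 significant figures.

For this body I = MR², i.e. k = I/(MR²) = 1.
Pure rolling means v = ωR; then KE = ½Mv² + ½I(v/R)² = ½(1+k)Mv² = Mv².
Energy conservation Mgh = ½(1+k)Mv² gives v = √(2gh/(1+k)) = √(2 × 10 × 4.83 / 2) = 6.95 m/s.
The angular speed follows from ω = v/R = 6.95/0.14 ≈ 49.6 rad/s.

ω ≈ 49.6 rad/s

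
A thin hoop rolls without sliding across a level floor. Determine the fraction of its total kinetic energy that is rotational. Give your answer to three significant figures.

With I = MR², the ratio k = I/(MR²) is 1.
With ω = v/R, KE_trans = ½Mv² and KE_rot = ½Iω² = ½kMv², so KE_total = ½(1+k)Mv².
The rotational fraction is therefore k/(1+k) = 1/2 ≈ 0.500.

fraction ≈ 0.500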